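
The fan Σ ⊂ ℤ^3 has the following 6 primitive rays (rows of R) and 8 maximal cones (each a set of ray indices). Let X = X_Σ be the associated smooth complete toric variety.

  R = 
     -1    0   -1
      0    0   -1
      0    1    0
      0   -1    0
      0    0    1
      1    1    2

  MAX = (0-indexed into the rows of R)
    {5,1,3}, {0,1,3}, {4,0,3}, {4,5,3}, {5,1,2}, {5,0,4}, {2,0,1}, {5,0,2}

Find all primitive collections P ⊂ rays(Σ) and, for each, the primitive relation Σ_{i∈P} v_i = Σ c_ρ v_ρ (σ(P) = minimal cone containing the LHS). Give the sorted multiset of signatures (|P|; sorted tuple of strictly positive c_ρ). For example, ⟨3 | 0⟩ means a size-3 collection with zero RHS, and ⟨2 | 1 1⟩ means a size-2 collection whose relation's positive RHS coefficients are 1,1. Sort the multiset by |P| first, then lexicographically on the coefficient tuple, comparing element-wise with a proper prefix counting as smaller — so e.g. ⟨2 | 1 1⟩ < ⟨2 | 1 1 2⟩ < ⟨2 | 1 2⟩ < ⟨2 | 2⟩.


5 collections generate NE(X_Σ); each relation:

  {1,4}:  v_{1} + v_{4} = 0  ⟹  sig = ⟨2 | 0⟩
  {2,3}:  v_{2} + v_{3} = 0  ⟹  sig = ⟨2 | 0⟩
  {2,4}:  v_{2} + v_{4} = v_{0} + v_{5}  ⟹  sig = ⟨2 | 1 1⟩
  {0,1,5}:  v_{0} + v_{1} + v_{5} = v_{2}  ⟹  sig = ⟨3 | 1⟩
  {0,3,5}:  v_{0} + v_{3} + v_{5} = v_{4}  ⟹  sig = ⟨3 | 1⟩

Signatures (|P|; sorted positive RHS coefficients), sorted:
    ⟨2 | 0⟩
    ⟨2 | 0⟩
    ⟨2 | 1 1⟩
    ⟨3 | 1⟩
    ⟨3 | 1⟩


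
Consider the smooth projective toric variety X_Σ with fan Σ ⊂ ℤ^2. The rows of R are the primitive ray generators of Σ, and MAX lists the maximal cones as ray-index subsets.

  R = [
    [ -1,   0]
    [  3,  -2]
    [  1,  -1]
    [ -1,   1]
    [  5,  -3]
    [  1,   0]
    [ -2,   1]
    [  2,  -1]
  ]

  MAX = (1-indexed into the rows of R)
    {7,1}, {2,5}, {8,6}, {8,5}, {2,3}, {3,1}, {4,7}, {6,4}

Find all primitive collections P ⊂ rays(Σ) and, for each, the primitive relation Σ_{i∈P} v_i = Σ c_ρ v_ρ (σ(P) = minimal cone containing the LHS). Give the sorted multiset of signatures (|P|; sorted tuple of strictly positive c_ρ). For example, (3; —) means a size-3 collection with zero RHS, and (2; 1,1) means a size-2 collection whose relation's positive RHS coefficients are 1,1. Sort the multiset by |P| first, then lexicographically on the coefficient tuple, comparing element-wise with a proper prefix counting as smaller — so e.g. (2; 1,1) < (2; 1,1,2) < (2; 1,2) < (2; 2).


Minimal non-faces — 20 found among 8 rays, 8 max cones:

  {1,6}:  v_{1} + v_{6} = 0  ⟹  sig = (2; —)
  {3,4}:  v_{3} + v_{4} = 0  ⟹  sig = (2; —)
  {7,8}:  v_{7} + v_{8} = 0  ⟹  sig = (2; —)
  {1,4}:  v_{1} + v_{4} = v_{7}  ⟹  sig = (2; 1)
  {1,8}:  v_{1} + v_{8} = v_{3}  ⟹  sig = (2; 1)
  {2,4}:  v_{2} + v_{4} = v_{8}  ⟹  sig = (2; 1)
  {2,7}:  v_{2} + v_{7} = v_{3}  ⟹  sig = (2; 1)
  {2,8}:  v_{2} + v_{8} = v_{5}  ⟹  sig = (2; 1)
  {3,6}:  v_{3} + v_{6} = v_{8}  ⟹  sig = (2; 1)
  {3,7}:  v_{3} + v_{7} = v_{1}  ⟹  sig = (2; 1)
  {3,8}:  v_{3} + v_{8} = v_{2}  ⟹  sig = (2; 1)
  {4,8}:  v_{4} + v_{8} = v_{6}  ⟹  sig = (2; 1)
  {5,7}:  v_{5} + v_{7} = v_{2}  ⟹  sig = (2; 1)
  {6,7}:  v_{6} + v_{7} = v_{4}  ⟹  sig = (2; 1)
  {1,5}:  v_{1} + v_{5} = v_{2} + v_{3}  ⟹  sig = (2; 1,1)
  {1,2}:  v_{1} + v_{2} = 2·v_{3}  ⟹  sig = (2; 2)
  {2,6}:  v_{2} + v_{6} = 2·v_{8}  ⟹  sig = (2; 2)
  {3,5}:  v_{3} + v_{5} = 2·v_{2}  ⟹  sig = (2; 2)
  {4,5}:  v_{4} + v_{5} = 2·v_{8}  ⟹  sig = (2; 2)
  {5,6}:  v_{5} + v_{6} = 3·v_{8}  ⟹  sig = (2; 3)

so the primitive-relation signature multiset is
    |P|=2: 20 collections, coeffs (), (), (), (1), (1), (1), (1), (1), (1), (1), (1), (1), (1), (1), (1,1), (2), (2), (2), (2), (3)


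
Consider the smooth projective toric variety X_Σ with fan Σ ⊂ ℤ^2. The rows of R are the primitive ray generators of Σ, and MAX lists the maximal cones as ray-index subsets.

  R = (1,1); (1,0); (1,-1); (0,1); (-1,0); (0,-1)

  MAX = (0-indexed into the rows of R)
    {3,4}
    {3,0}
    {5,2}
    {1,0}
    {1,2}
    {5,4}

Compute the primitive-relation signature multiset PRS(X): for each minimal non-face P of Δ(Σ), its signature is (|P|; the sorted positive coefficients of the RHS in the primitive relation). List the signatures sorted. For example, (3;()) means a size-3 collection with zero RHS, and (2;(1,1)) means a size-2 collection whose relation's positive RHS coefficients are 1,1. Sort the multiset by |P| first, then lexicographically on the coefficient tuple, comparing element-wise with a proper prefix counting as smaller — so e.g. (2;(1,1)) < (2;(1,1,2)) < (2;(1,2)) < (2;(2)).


9 collections generate NE(X_Σ); each relation:

  P = {1,4}:  v_{1} + v_{4} = 0 — sig = (2;())
  P = {3,5}:  v_{3} + v_{5} = 0 — sig = (2;())
  P = {0,4}:  v_{0} + v_{4} = v_{3} — sig = (2;(1))
  P = {0,5}:  v_{0} + v_{5} = v_{1} — sig = (2;(1))
  P = {1,3}:  v_{1} + v_{3} = v_{0} — sig = (2;(1))
  P = {1,5}:  v_{1} + v_{5} = v_{2} — sig = (2;(1))
  P = {2,3}:  v_{2} + v_{3} = v_{1} — sig = (2;(1))
  P = {2,4}:  v_{2} + v_{4} = v_{5} — sig = (2;(1))
  P = {0,2}:  v_{0} + v_{2} = 2·v_{1} — sig = (2;(2))

so the primitive-relation signature multiset is
    |P|=2: 9 collections, coeffs (), (), (1), (1), (1), (1), (1), (1), (2)


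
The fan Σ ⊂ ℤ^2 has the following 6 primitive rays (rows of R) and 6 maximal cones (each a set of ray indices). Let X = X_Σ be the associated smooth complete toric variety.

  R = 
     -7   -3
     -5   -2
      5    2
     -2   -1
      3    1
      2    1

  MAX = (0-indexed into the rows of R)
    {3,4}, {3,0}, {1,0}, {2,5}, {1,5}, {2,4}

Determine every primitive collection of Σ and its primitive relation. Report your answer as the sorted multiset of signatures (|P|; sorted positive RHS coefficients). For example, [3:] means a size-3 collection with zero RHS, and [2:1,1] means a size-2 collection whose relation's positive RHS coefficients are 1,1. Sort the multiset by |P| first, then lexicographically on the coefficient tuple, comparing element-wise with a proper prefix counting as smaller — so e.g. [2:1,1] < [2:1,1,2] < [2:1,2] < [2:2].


Minimal non-faces — 9 found among 6 rays, 6 max cones:

  • {1,2}:  v_{1} + v_{2} = 0  so sig = [2:]
  • {3,5}:  v_{3} + v_{5} = 0  so sig = [2:]
  • {0,2}:  v_{0} + v_{2} = v_{3}  so sig = [2:1]
  • {0,5}:  v_{0} + v_{5} = v_{1}  so sig = [2:1]
  • {1,3}:  v_{1} + v_{3} = v_{0}  so sig = [2:1]
  • {1,4}:  v_{1} + v_{4} = v_{3}  so sig = [2:1]
  • {2,3}:  v_{2} + v_{3} = v_{4}  so sig = [2:1]
  • {4,5}:  v_{4} + v_{5} = v_{2}  so sig = [2:1]
  • {0,4}:  v_{0} + v_{4} = 2·v_{3}  so sig = [2:2]

Hence PRS(X_Σ) =
    [2:]
    [2:]
    [2:1]
    [2:1]
    [2:1]
    [2:1]
    [2:1]
    [2:1]
    [2:2]


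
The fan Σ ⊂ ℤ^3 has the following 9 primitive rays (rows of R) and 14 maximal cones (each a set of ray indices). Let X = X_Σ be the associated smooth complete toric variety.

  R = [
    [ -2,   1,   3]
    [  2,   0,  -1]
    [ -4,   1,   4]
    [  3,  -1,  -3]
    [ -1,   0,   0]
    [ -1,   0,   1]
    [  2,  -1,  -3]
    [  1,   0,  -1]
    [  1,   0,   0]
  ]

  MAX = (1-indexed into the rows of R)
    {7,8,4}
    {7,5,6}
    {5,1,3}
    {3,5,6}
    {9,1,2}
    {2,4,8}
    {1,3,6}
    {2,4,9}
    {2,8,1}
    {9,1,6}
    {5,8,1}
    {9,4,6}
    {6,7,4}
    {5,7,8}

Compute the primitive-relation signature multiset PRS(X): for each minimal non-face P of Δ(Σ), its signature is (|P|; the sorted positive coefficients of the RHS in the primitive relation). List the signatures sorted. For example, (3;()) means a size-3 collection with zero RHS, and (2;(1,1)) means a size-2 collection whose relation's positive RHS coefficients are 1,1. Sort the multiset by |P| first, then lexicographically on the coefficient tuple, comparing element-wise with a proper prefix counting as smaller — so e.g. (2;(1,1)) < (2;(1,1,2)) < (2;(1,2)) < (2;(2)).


Minimal non-faces — 16 found among 9 rays, 14 max cones:

  • {1,7}:  v_{1} + v_{7} = 0 — sig = (2;())
  • {5,9}:  v_{5} + v_{9} = 0 — sig = (2;())
  • {6,8}:  v_{6} + v_{8} = 0 — sig = (2;())
  • {1,4}:  v_{1} + v_{4} = v_{9} — sig = (2;(1))
  • {2,3}:  v_{2} + v_{3} = v_{1} — sig = (2;(1))
  • {2,5}:  v_{2} + v_{5} = v_{8} — sig = (2;(1))
  • {2,6}:  v_{2} + v_{6} = v_{9} — sig = (2;(1))
  • {3,4}:  v_{3} + v_{4} = v_{6} — sig = (2;(1))
  • {4,5}:  v_{4} + v_{5} = v_{7} — sig = (2;(1))
  • {7,9}:  v_{7} + v_{9} = v_{4} — sig = (2;(1))
  • {8,9}:  v_{8} + v_{9} = v_{2} — sig = (2;(1))
  • {2,7}:  v_{2} + v_{7} = v_{4} + v_{8} — sig = (2;(1,1))
  • {3,7}:  v_{3} + v_{7} = v_{5} + v_{6} — sig = (2;(1,1))
  • {3,8}:  v_{3} + v_{8} = v_{1} + v_{5} — sig = (2;(1,1))
  • {3,9}:  v_{3} + v_{9} = v_{1} + v_{6} — sig = (2;(1,1))
  • {1,5,6}:  v_{1} + v_{5} + v_{6} = v_{3} — sig = (3;(1))

Sorted signature multiset PRS(X):
[(2;()), (2;()), (2;()), (2;(1)), (2;(1)), (2;(1)), (2;(1)), (2;(1)), (2;(1)), (2;(1)), (2;(1)), (2;(1,1)), (2;(1,1)), (2;(1,1)), (2;(1,1)), (3;(1))]


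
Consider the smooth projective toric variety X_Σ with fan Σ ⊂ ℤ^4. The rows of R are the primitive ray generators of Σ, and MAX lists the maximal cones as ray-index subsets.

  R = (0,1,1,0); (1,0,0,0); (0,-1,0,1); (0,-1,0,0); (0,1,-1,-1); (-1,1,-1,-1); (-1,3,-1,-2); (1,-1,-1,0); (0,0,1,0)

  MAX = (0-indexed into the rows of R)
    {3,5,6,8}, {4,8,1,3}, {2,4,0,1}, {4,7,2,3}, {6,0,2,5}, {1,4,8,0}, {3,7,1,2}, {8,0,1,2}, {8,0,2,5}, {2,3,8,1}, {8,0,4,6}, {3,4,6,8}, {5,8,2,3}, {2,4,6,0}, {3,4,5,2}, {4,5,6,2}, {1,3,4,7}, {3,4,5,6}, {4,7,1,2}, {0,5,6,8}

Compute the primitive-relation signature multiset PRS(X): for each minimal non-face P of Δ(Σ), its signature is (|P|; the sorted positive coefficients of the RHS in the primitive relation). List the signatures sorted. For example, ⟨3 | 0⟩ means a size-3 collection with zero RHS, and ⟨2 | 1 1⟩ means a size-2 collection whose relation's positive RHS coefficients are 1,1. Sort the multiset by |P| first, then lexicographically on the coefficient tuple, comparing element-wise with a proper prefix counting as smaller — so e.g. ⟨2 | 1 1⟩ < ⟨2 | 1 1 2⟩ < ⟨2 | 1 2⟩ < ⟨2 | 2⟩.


Σ has 13 primitive collections:

  P = {0,3}:  v_{0} + v_{3} = v_{8}  ⇒ sig = ⟨2 | 1⟩
  P = {0,7}:  v_{0} + v_{7} = v_{1}  ⇒ sig = ⟨2 | 1⟩
  P = {1,5}:  v_{1} + v_{5} = v_{4}  ⇒ sig = ⟨2 | 1⟩
  P = {7,8}:  v_{7} + v_{8} = v_{1} + v_{3}  ⇒ sig = ⟨2 | 1 1⟩
  P = {5,7}:  v_{5} + v_{7} = v_{2} + v_{3} + 2·v_{4}  ⇒ sig = ⟨2 | 1 1 2⟩
  P = {1,6}:  v_{1} + v_{6} = v_{0} + 2·v_{4}  ⇒ sig = ⟨2 | 1 2⟩
  P = {6,7}:  v_{6} + v_{7} = 2·v_{4}  ⇒ sig = ⟨2 | 2⟩
  P = {2,4,8}:  v_{2} + v_{4} + v_{8} = 0  ⇒ sig = ⟨3 | 0⟩
  P = {0,4,5}:  v_{0} + v_{4} + v_{5} = v_{6}  ⇒ sig = ⟨3 | 1⟩
  P = {2,3,6}:  v_{2} + v_{3} + v_{6} = v_{5}  ⇒ sig = ⟨3 | 1⟩
  P = {2,6,8}:  v_{2} + v_{6} + v_{8} = v_{0} + v_{5}  ⇒ sig = ⟨3 | 1 1⟩
  P = {4,5,8}:  v_{4} + v_{5} + v_{8} = v_{3} + v_{6}  ⇒ sig = ⟨3 | 1 1⟩
  P = {1,2,3,4}:  v_{1} + v_{2} + v_{3} + v_{4} = v_{7}  ⇒ sig = ⟨4 | 1⟩

Signatures (|P|; sorted positive RHS coefficients), sorted:
[⟨2 | 1⟩, ⟨2 | 1⟩, ⟨2 | 1⟩, ⟨2 | 1 1⟩, ⟨2 | 1 1 2⟩, ⟨2 | 1 2⟩, ⟨2 | 2⟩, ⟨3 | 0⟩, ⟨3 | 1⟩, ⟨3 | 1⟩, ⟨3 | 1 1⟩, ⟨3 | 1 1⟩, ⟨4 | 1⟩]


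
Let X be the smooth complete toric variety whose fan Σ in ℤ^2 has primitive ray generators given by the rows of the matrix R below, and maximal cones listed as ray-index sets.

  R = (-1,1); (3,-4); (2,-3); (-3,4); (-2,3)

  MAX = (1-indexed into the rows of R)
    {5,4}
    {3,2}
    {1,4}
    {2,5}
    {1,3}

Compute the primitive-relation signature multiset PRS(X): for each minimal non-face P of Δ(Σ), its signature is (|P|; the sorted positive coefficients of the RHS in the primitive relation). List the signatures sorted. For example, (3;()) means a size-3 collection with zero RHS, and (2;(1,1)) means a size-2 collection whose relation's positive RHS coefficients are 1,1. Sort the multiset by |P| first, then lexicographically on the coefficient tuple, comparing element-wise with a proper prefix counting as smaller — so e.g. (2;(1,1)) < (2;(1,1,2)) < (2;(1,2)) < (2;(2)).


Primitive collections (5):

  P={2,4}:  v_{2} + v_{4} = 0 ; sig = (2;())
  P={3,5}:  v_{3} + v_{5} = 0 ; sig = (2;())
  P={1,2}:  v_{1} + v_{2} = v_{3} ; sig = (2;(1))
  P={1,5}:  v_{1} + v_{5} = v_{4} ; sig = (2;(1))
  P={3,4}:  v_{3} + v_{4} = v_{1} ; sig = (2;(1))

Hence PRS(X_Σ) =
    |P|=2: 5 collections, coeffs (), (), (1), (1), (1)


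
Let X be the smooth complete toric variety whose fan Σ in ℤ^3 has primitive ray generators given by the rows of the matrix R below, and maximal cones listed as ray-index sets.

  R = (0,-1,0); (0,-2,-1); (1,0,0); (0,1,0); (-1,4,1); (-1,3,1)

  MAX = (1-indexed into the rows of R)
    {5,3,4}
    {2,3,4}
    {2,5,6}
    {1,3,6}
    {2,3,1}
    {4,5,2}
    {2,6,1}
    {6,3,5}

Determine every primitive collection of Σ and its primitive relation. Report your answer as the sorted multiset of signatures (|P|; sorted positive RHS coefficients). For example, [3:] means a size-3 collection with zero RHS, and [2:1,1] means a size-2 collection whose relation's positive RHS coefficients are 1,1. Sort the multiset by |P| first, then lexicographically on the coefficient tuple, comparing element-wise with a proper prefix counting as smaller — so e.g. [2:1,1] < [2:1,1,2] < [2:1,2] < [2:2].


Minimal non-faces — 5 found among 6 rays, 8 max cones:

  {1,4}:  v_{1} + v_{4} = 0 ; sig = [2:]
  {1,5}:  v_{1} + v_{5} = v_{6} ; sig = [2:1]
  {4,6}:  v_{4} + v_{6} = v_{5} ; sig = [2:1]
  {2,3,6}:  v_{2} + v_{3} + v_{6} = v_{4} ; sig = [3:1]
  {2,3,5}:  v_{2} + v_{3} + v_{5} = 2·v_{4} ; sig = [3:2]

Hence PRS(X_Σ) =
    [2:]
    [2:1]
    [2:1]
    [3:1]
    [3:2]


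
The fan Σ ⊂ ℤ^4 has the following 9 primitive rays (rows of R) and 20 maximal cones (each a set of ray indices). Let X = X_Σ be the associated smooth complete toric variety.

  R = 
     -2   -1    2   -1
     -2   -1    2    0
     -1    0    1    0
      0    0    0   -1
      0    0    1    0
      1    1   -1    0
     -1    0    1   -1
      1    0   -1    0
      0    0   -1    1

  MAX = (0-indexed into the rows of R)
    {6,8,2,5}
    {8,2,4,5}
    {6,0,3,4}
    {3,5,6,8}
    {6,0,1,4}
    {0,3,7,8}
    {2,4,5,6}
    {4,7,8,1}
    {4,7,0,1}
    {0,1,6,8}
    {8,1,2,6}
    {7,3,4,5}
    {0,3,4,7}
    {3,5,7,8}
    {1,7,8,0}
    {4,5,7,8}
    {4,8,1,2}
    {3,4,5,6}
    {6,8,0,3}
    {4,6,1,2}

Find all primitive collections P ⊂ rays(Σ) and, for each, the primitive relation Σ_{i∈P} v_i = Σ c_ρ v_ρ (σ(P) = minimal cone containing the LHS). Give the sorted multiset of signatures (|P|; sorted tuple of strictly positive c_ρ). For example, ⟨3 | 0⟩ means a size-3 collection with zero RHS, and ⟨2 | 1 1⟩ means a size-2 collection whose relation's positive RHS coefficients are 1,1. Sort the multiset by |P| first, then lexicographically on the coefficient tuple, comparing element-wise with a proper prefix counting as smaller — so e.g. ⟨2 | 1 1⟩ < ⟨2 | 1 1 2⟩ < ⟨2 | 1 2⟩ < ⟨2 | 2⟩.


Δ(Σ) — 9 vertices, 10 min non-faces:

  P = {2,7}:  v_{2} + v_{7} = 0  so sig = ⟨2 | 0⟩
  P = {0,5}:  v_{0} + v_{5} = v_{6}  so sig = ⟨2 | 1⟩
  P = {1,3}:  v_{1} + v_{3} = v_{0}  so sig = ⟨2 | 1⟩
  P = {1,5}:  v_{1} + v_{5} = v_{2}  so sig = ⟨2 | 1⟩
  P = {2,3}:  v_{2} + v_{3} = v_{6}  so sig = ⟨2 | 1⟩
  P = {6,7}:  v_{6} + v_{7} = v_{3}  so sig = ⟨2 | 1⟩
  P = {0,2}:  v_{0} + v_{2} = v_{1} + v_{6}  so sig = ⟨2 | 1 1⟩
  P = {3,4,8}:  v_{3} + v_{4} + v_{8} = 0  so sig = ⟨3 | 0⟩
  P = {0,4,8}:  v_{0} + v_{4} + v_{8} = v_{1}  so sig = ⟨3 | 1⟩
  P = {4,6,8}:  v_{4} + v_{6} + v_{8} = v_{2}  so sig = ⟨3 | 1⟩

so the primitive-relation signature multiset is
    |P|=2: 7 collections, coeffs (), (1), (1), (1), (1), (1), (1,1)
    |P|=3: 3 collections, coeffs (), (1), (1)


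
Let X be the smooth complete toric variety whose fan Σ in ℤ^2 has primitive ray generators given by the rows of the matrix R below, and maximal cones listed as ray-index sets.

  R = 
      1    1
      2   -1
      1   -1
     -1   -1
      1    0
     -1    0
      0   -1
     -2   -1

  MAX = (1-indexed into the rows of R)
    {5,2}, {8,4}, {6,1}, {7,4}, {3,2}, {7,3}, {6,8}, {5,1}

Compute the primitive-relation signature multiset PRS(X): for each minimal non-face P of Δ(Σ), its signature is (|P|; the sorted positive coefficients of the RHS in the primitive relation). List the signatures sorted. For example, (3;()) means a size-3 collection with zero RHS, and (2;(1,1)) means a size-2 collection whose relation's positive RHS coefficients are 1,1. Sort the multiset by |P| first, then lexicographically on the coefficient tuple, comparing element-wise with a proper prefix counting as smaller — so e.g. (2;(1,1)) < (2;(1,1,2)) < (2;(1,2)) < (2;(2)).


Δ(Σ) — 8 vertices, 20 min non-faces:

  {1,4}:  v_{1} + v_{4} = 0  ⇒ sig = (2;())
  {5,6}:  v_{5} + v_{6} = 0  ⇒ sig = (2;())
  {1,7}:  v_{1} + v_{7} = v_{5}  ⇒ sig = (2;(1))
  {1,8}:  v_{1} + v_{8} = v_{6}  ⇒ sig = (2;(1))
  {2,6}:  v_{2} + v_{6} = v_{3}  ⇒ sig = (2;(1))
  {3,5}:  v_{3} + v_{5} = v_{2}  ⇒ sig = (2;(1))
  {3,6}:  v_{3} + v_{6} = v_{7}  ⇒ sig = (2;(1))
  {4,5}:  v_{4} + v_{5} = v_{7}  ⇒ sig = (2;(1))
  {4,6}:  v_{4} + v_{6} = v_{8}  ⇒ sig = (2;(1))
  {5,7}:  v_{5} + v_{7} = v_{3}  ⇒ sig = (2;(1))
  {5,8}:  v_{5} + v_{8} = v_{4}  ⇒ sig = (2;(1))
  {6,7}:  v_{6} + v_{7} = v_{4}  ⇒ sig = (2;(1))
  {2,4}:  v_{2} + v_{4} = v_{3} + v_{7}  ⇒ sig = (2;(1,1))
  {3,8}:  v_{3} + v_{8} = v_{4} + v_{7}  ⇒ sig = (2;(1,1))
  {1,3}:  v_{1} + v_{3} = 2·v_{5}  ⇒ sig = (2;(2))
  {2,7}:  v_{2} + v_{7} = 2·v_{3}  ⇒ sig = (2;(2))
  {2,8}:  v_{2} + v_{8} = 2·v_{7}  ⇒ sig = (2;(2))
  {3,4}:  v_{3} + v_{4} = 2·v_{7}  ⇒ sig = (2;(2))
  {7,8}:  v_{7} + v_{8} = 2·v_{4}  ⇒ sig = (2;(2))
  {1,2}:  v_{1} + v_{2} = 3·v_{5}  ⇒ sig = (2;(3))

Hence PRS(X_Σ) =
    (2;())
    (2;())
    (2;(1))
    (2;(1))
    (2;(1))
    (2;(1))
    (2;(1))
    (2;(1))
    (2;(1))
    (2;(1))
    (2;(1))
    (2;(1))
    (2;(1,1))
    (2;(1,1))
    (2;(2))
    (2;(2))
    (2;(2))
    (2;(2))
    (2;(2))
    (2;(3))


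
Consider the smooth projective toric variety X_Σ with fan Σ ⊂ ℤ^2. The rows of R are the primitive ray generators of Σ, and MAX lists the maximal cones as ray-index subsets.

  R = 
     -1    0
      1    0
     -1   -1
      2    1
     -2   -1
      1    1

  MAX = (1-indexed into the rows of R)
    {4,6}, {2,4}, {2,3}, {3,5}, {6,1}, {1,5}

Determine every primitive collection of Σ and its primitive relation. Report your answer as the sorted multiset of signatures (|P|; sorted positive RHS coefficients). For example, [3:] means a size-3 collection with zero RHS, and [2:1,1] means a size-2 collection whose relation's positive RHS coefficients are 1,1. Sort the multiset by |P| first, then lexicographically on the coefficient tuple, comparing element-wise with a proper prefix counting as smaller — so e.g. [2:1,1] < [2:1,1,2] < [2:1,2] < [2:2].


Σ has 9 primitive collections:

  {1,2}:  v_{1} + v_{2} = 0  ⟹  sig = [2:]
  {3,6}:  v_{3} + v_{6} = 0  ⟹  sig = [2:]
  {4,5}:  v_{4} + v_{5} = 0  ⟹  sig = [2:]
  {1,3}:  v_{1} + v_{3} = v_{5}  ⟹  sig = [2:1]
  {1,4}:  v_{1} + v_{4} = v_{6}  ⟹  sig = [2:1]
  {2,5}:  v_{2} + v_{5} = v_{3}  ⟹  sig = [2:1]
  {2,6}:  v_{2} + v_{6} = v_{4}  ⟹  sig = [2:1]
  {3,4}:  v_{3} + v_{4} = v_{2}  ⟹  sig = [2:1]
  {5,6}:  v_{5} + v_{6} = v_{1}  ⟹  sig = [2:1]

Hence PRS(X_Σ) =
{ [2:] ×3,  [2:1] ×6 }


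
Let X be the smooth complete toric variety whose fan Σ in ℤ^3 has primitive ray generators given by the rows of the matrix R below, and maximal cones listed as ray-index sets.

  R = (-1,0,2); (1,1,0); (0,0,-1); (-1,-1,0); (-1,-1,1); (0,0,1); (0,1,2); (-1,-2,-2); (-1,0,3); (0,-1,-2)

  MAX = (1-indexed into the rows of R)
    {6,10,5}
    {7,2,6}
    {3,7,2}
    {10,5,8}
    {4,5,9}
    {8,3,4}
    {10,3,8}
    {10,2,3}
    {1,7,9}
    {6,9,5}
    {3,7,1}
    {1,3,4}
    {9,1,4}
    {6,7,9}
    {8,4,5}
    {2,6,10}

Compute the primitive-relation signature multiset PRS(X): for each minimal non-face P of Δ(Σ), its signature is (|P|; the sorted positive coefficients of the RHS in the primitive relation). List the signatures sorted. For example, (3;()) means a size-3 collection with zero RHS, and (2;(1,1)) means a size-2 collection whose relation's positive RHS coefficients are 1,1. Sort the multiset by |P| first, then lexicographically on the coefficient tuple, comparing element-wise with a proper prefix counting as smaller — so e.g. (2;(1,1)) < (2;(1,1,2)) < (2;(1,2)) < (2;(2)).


Δ(Σ) — 10 vertices, 21 min non-faces:

  • {2,4}:  v_{2} + v_{4} = 0  so sig = (2;())
  • {3,6}:  v_{3} + v_{6} = 0  so sig = (2;())
  • {7,10}:  v_{7} + v_{10} = 0  so sig = (2;())
  • {1,2}:  v_{1} + v_{2} = v_{7}  so sig = (2;(1))
  • {1,6}:  v_{1} + v_{6} = v_{9}  so sig = (2;(1))
  • {1,10}:  v_{1} + v_{10} = v_{4}  so sig = (2;(1))
  • {2,5}:  v_{2} + v_{5} = v_{6}  so sig = (2;(1))
  • {2,8}:  v_{2} + v_{8} = v_{10}  so sig = (2;(1))
  • {3,5}:  v_{3} + v_{5} = v_{4}  so sig = (2;(1))
  • {3,9}:  v_{3} + v_{9} = v_{1}  so sig = (2;(1))
  • {4,6}:  v_{4} + v_{6} = v_{5}  so sig = (2;(1))
  • {4,7}:  v_{4} + v_{7} = v_{1}  so sig = (2;(1))
  • {4,10}:  v_{4} + v_{10} = v_{8}  so sig = (2;(1))
  • {5,7}:  v_{5} + v_{7} = v_{9}  so sig = (2;(1))
  • {7,8}:  v_{7} + v_{8} = v_{4}  so sig = (2;(1))
  • {9,10}:  v_{9} + v_{10} = v_{5}  so sig = (2;(1))
  • {1,5}:  v_{1} + v_{5} = v_{4} + v_{9}  so sig = (2;(1,1))
  • {2,9}:  v_{2} + v_{9} = v_{6} + v_{7}  so sig = (2;(1,1))
  • {6,8}:  v_{6} + v_{8} = v_{5} + v_{10}  so sig = (2;(1,1))
  • {8,9}:  v_{8} + v_{9} = v_{4} + v_{5}  so sig = (2;(1,1))
  • {1,8}:  v_{1} + v_{8} = 2·v_{4}  so sig = (2;(2))

Sorted signature multiset PRS(X):
{ (2;()) ×3,  (2;(1)) ×13,  (2;(1,1)) ×4,  (2;(2)) }


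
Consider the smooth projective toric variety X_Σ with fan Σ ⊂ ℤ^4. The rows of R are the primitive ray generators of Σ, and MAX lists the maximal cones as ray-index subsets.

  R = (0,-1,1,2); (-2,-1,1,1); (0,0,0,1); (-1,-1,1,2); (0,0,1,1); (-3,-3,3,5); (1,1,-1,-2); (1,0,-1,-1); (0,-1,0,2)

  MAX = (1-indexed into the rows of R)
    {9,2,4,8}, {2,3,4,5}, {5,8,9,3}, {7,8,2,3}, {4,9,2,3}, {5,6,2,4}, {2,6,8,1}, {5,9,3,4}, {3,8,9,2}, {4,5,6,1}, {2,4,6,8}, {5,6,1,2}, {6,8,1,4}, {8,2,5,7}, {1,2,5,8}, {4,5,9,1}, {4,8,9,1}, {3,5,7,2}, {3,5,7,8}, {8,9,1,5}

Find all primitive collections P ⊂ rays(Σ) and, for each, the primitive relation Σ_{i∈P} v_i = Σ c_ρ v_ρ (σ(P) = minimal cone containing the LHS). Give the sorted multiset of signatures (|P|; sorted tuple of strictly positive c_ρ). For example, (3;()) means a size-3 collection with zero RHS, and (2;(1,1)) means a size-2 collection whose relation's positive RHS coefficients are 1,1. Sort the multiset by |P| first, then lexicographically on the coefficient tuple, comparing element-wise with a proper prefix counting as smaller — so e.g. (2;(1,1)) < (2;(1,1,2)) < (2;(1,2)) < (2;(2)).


Minimal non-faces — 14 found among 9 rays, 20 max cones:

  P = {4,7}:  v_{4} + v_{7} = 0  so sig = (2;())
  P = {1,3}:  v_{1} + v_{3} = v_{5} + v_{9}  so sig = (2;(1,1))
  P = {1,7}:  v_{1} + v_{7} = v_{5} + v_{8}  so sig = (2;(1,1))
  P = {6,7}:  v_{6} + v_{7} = v_{1} + v_{2}  so sig = (2;(1,1))
  P = {7,9}:  v_{7} + v_{9} = v_{3} + v_{8}  so sig = (2;(1,1))
  P = {6,9}:  v_{6} + v_{9} = 4·v_{4} + v_{8}  so sig = (2;(1,4))
  P = {3,6}:  v_{3} + v_{6} = 3·v_{4}  so sig = (2;(3))
  P = {1,2,4}:  v_{1} + v_{2} + v_{4} = v_{6}  so sig = (3;(1))
  P = {3,4,8}:  v_{3} + v_{4} + v_{8} = v_{9}  so sig = (3;(1))
  P = {4,5,8}:  v_{4} + v_{5} + v_{8} = v_{1}  so sig = (3;(1))
  P = {5,6,8}:  v_{5} + v_{6} + v_{8} = 2·v_{1} + v_{2}  so sig = (3;(1,2))
  P = {1,2,9}:  v_{1} + v_{2} + v_{9} = 3·v_{4} + v_{8}  so sig = (3;(1,3))
  P = {2,5,9}:  v_{2} + v_{5} + v_{9} = 2·v_{4}  so sig = (3;(2))
  P = {2,3,5,8}:  v_{2} + v_{3} + v_{5} + v_{8} = v_{4}  so sig = (4;(1))

Sorted signature multiset PRS(X):
    (2;())
    (2;(1,1))
    (2;(1,1))
    (2;(1,1))
    (2;(1,1))
    (2;(1,4))
    (2;(3))
    (3;(1))
    (3;(1))
    (3;(1))
    (3;(1,2))
    (3;(1,3))
    (3;(2))
    (4;(1))


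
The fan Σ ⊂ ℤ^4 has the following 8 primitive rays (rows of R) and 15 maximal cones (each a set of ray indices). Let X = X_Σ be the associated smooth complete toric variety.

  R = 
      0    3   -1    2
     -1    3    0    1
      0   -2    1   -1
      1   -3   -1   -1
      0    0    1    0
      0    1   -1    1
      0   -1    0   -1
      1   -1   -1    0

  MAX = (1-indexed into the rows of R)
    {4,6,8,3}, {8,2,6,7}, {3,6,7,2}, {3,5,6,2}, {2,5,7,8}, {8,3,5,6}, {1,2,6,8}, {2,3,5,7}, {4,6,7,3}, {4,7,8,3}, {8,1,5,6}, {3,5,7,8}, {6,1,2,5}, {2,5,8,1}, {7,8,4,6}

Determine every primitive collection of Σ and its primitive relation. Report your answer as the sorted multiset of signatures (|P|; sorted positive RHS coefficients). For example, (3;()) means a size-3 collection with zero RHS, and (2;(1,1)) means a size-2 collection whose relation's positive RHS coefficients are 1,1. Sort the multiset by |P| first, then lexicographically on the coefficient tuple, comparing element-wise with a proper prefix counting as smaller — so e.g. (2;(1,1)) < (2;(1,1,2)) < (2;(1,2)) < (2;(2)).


Σ has 9 primitive collections:

  P = {1,3}:  v_{1} + v_{3} = v_{5} + v_{6}  ⟹  sig = (2;(1,1))
  P = {1,4}:  v_{1} + v_{4} = v_{6} + v_{8}  ⟹  sig = (2;(1,1))
  P = {1,7}:  v_{1} + v_{7} = v_{2} + v_{8}  ⟹  sig = (2;(1,1))
  P = {2,4}:  v_{2} + v_{4} = v_{6} + v_{7}  ⟹  sig = (2;(1,1))
  P = {4,5}:  v_{4} + v_{5} = v_{3} + v_{8}  ⟹  sig = (2;(1,1))
  P = {2,3,8}:  v_{2} + v_{3} + v_{8} = 0  ⟹  sig = (3;())
  P = {5,6,7}:  v_{5} + v_{6} + v_{7} = 0  ⟹  sig = (3;())
  P = {2,5,6,8}:  v_{2} + v_{5} + v_{6} + v_{8} = v_{1}  ⟹  sig = (4;(1))
  P = {3,6,7,8}:  v_{3} + v_{6} + v_{7} + v_{8} = v_{4}  ⟹  sig = (4;(1))

Signatures (|P|; sorted positive RHS coefficients), sorted:
    |P|=2: 5 collections, coeffs (1,1), (1,1), (1,1), (1,1), (1,1)
    |P|=3: 2 collections, coeffs (), ()
    |P|=4: 2 collections, coeffs (1), (1)


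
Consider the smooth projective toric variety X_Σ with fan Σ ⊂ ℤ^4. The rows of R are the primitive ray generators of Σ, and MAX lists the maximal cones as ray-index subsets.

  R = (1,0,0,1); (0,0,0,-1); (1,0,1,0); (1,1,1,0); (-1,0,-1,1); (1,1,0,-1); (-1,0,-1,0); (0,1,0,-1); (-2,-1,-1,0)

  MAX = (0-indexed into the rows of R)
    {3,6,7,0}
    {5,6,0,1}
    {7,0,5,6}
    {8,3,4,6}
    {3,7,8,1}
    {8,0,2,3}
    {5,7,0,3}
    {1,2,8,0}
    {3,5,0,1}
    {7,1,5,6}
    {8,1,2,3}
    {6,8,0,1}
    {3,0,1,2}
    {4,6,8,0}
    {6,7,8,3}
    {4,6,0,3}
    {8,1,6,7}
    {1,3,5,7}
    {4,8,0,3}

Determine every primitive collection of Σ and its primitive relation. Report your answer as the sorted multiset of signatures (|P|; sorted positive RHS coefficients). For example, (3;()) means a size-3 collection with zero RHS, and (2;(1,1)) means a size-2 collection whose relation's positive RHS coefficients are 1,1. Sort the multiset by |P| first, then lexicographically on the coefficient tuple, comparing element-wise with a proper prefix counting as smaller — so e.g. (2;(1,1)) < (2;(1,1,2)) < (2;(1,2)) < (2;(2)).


|primitive collections| = 14. Relations:

  P={2,6}:  v_{2} + v_{6} = 0  →  sig = (2;())
  P={1,4}:  v_{1} + v_{4} = v_{6}  →  sig = (2;(1))
  P={2,7}:  v_{2} + v_{7} = v_{1} + v_{3}  →  sig = (2;(1,1))
  P={5,8}:  v_{5} + v_{8} = v_{1} + v_{6}  →  sig = (2;(1,1))
  P={2,4}:  v_{2} + v_{4} = v_{0} + v_{3} + v_{8}  →  sig = (2;(1,1,1))
  P={4,5}:  v_{4} + v_{5} = v_{0} + v_{6} + v_{7}  →  sig = (2;(1,1,1))
  P={2,5}:  v_{2} + v_{5} = v_{0} + 2·v_{1} + v_{3}  →  sig = (2;(1,1,2))
  P={4,7}:  v_{4} + v_{7} = v_{3} + 2·v_{6}  →  sig = (2;(1,2))
  P={0,1,7}:  v_{0} + v_{1} + v_{7} = v_{5}  →  sig = (3;(1))
  P={0,7,8}:  v_{0} + v_{7} + v_{8} = v_{6}  →  sig = (3;(1))
  P={1,3,6}:  v_{1} + v_{3} + v_{6} = v_{7}  →  sig = (3;(1))
  P={3,5,6}:  v_{3} + v_{5} + v_{6} = v_{0} + 2·v_{7}  →  sig = (3;(1,2))
  P={0,1,3,8}:  v_{0} + v_{1} + v_{3} + v_{8} = 0  →  sig = (4;())
  P={0,3,6,8}:  v_{0} + v_{3} + v_{6} + v_{8} = v_{4}  →  sig = (4;(1))

Signatures (|P|; sorted positive RHS coefficients), sorted:
    (2;())
    (2;(1))
    (2;(1,1))
    (2;(1,1))
    (2;(1,1,1))
    (2;(1,1,1))
    (2;(1,1,2))
    (2;(1,2))
    (3;(1))
    (3;(1))
    (3;(1))
    (3;(1,2))
    (4;())
    (4;(1))


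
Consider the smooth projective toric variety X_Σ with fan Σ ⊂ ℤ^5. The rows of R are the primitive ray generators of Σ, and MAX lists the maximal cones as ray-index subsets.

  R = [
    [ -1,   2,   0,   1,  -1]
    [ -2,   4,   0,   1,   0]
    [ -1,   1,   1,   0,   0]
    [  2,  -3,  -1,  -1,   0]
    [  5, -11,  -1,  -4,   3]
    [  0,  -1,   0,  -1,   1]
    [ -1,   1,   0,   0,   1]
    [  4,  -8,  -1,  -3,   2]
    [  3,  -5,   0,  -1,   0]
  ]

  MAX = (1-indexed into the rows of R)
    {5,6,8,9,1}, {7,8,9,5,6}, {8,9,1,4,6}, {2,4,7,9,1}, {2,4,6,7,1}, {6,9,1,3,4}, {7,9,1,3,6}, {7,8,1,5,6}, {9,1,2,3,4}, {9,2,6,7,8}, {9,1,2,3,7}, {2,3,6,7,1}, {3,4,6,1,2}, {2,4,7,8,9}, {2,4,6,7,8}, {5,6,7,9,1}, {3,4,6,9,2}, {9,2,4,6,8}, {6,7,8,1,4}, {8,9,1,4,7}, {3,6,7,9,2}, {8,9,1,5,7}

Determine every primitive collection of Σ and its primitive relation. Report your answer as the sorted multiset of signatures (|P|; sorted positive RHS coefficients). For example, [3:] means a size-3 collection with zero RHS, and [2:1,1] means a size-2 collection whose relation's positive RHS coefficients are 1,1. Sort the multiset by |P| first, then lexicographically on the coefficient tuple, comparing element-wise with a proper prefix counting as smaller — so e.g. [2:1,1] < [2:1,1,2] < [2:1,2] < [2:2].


Minimal non-faces — 9 found among 9 rays, 22 max cones:

  P={2,5}:  v_{2} + v_{5} = v_{7} + v_{8}  ⇒ sig = [2:1,1]
  P={3,5}:  v_{3} + v_{5} = v_{1} + 3·v_{6} + v_{7} + 2·v_{9}  ⇒ sig = [2:1,1,2,3]
  P={3,8}:  v_{3} + v_{8} = 2·v_{6} + v_{9}  ⇒ sig = [2:1,2]
  P={4,5}:  v_{4} + v_{5} = v_{1} + 2·v_{8}  ⇒ sig = [2:1,2]
  P={3,4,7}:  v_{3} + v_{4} + v_{7} = v_{6}  ⇒ sig = [3:1]
  P={1,2,8}:  v_{1} + v_{2} + v_{8} = v_{4} + v_{7}  ⇒ sig = [3:1,1]
  P={1,2,6,9}:  v_{1} + v_{2} + v_{6} + v_{9} = 0  ⇒ sig = [4:]
  P={4,6,7,9}:  v_{4} + v_{6} + v_{7} + v_{9} = v_{8}  ⇒ sig = [4:1]
  P={1,6,7,8,9}:  v_{1} + v_{6} + v_{7} + v_{8} + v_{9} = v_{5}  ⇒ sig = [5:1]

so the primitive-relation signature multiset is
[[2:1,1], [2:1,1,2,3], [2:1,2], [2:1,2], [3:1], [3:1,1], [4:], [4:1], [5:1]]


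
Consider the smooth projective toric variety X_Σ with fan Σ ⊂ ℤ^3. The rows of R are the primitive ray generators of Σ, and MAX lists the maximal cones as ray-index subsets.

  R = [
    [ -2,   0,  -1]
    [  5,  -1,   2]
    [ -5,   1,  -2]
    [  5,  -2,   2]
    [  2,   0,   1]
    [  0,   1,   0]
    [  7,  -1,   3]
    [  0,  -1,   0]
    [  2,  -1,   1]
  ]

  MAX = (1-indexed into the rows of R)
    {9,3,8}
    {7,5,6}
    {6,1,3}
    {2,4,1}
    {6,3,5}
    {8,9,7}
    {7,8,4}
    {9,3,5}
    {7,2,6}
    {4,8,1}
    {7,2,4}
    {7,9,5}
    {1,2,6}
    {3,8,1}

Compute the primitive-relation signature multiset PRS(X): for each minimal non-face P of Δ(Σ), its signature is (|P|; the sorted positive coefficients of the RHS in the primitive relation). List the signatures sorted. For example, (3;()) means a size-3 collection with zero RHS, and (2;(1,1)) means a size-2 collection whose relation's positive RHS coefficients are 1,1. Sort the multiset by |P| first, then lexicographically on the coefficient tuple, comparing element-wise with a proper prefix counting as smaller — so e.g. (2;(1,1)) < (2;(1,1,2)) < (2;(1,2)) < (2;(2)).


15 collections generate NE(X_Σ); each relation:

  • {1,5}:  v_{1} + v_{5} = 0  →  sig = (2;())
  • {2,3}:  v_{2} + v_{3} = 0  →  sig = (2;())
  • {6,8}:  v_{6} + v_{8} = 0  →  sig = (2;())
  • {1,7}:  v_{1} + v_{7} = v_{2}  →  sig = (2;(1))
  • {1,9}:  v_{1} + v_{9} = v_{8}  →  sig = (2;(1))
  • {2,5}:  v_{2} + v_{5} = v_{7}  →  sig = (2;(1))
  • {2,8}:  v_{2} + v_{8} = v_{4}  →  sig = (2;(1))
  • {3,4}:  v_{3} + v_{4} = v_{8}  →  sig = (2;(1))
  • {3,7}:  v_{3} + v_{7} = v_{5}  →  sig = (2;(1))
  • {4,6}:  v_{4} + v_{6} = v_{2}  →  sig = (2;(1))
  • {5,8}:  v_{5} + v_{8} = v_{9}  →  sig = (2;(1))
  • {6,9}:  v_{6} + v_{9} = v_{5}  →  sig = (2;(1))
  • {2,9}:  v_{2} + v_{9} = v_{7} + v_{8}  →  sig = (2;(1,1))
  • {4,5}:  v_{4} + v_{5} = v_{7} + v_{8}  →  sig = (2;(1,1))
  • {4,9}:  v_{4} + v_{9} = v_{7} + 2·v_{8}  →  sig = (2;(1,2))

Sorted signature multiset PRS(X):
{ (2;()) ×3,  (2;(1)) ×9,  (2;(1,1)) ×2,  (2;(1,2)) }


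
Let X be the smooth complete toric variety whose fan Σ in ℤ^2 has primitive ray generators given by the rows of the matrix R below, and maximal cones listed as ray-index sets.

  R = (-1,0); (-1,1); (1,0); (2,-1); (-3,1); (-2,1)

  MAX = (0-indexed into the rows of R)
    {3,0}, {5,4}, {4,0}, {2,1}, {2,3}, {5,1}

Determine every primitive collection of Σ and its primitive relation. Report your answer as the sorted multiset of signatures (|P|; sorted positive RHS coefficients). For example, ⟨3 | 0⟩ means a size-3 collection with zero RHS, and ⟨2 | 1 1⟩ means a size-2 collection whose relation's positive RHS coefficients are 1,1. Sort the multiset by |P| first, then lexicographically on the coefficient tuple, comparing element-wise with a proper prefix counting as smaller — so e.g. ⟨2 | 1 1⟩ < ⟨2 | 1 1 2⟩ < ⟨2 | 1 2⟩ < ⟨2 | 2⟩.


Primitive collections (9):

  P = {0,2}:  v_{0} + v_{2} = 0  so sig = ⟨2 | 0⟩
  P = {3,5}:  v_{3} + v_{5} = 0  so sig = ⟨2 | 0⟩
  P = {0,1}:  v_{0} + v_{1} = v_{5}  so sig = ⟨2 | 1⟩
  P = {0,5}:  v_{0} + v_{5} = v_{4}  so sig = ⟨2 | 1⟩
  P = {1,3}:  v_{1} + v_{3} = v_{2}  so sig = ⟨2 | 1⟩
  P = {2,4}:  v_{2} + v_{4} = v_{5}  so sig = ⟨2 | 1⟩
  P = {2,5}:  v_{2} + v_{5} = v_{1}  so sig = ⟨2 | 1⟩
  P = {3,4}:  v_{3} + v_{4} = v_{0}  so sig = ⟨2 | 1⟩
  P = {1,4}:  v_{1} + v_{4} = 2·v_{5}  so sig = ⟨2 | 2⟩

Sorted signature multiset PRS(X):
[⟨2 | 0⟩, ⟨2 | 0⟩, ⟨2 | 1⟩, ⟨2 | 1⟩, ⟨2 | 1⟩, ⟨2 | 1⟩, ⟨2 | 1⟩, ⟨2 | 1⟩, ⟨2 | 2⟩]


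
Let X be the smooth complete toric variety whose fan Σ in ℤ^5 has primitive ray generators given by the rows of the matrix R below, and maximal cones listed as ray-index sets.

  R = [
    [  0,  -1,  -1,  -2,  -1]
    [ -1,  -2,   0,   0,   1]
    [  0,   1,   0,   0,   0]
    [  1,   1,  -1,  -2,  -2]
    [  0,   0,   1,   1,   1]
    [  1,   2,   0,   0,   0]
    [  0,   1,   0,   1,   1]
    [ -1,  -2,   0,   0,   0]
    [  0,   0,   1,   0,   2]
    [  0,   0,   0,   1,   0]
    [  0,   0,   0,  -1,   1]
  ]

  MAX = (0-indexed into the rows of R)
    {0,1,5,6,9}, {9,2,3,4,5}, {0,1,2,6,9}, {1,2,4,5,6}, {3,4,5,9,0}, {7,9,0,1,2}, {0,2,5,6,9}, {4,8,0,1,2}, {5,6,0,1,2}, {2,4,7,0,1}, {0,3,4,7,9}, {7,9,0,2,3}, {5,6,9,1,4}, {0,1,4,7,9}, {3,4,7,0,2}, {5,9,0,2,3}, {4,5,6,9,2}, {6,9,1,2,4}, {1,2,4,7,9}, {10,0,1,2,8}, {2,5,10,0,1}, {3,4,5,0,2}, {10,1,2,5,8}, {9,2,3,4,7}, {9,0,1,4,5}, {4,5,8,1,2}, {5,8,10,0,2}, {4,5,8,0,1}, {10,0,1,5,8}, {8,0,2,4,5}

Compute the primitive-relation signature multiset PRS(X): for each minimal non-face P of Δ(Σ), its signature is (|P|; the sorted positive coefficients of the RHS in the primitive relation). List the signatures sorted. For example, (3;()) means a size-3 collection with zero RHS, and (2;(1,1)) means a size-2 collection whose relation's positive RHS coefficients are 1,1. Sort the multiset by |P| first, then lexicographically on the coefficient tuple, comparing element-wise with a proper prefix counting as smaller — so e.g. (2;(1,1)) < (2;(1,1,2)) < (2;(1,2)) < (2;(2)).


|primitive collections| = 18. Relations:

  {5,7}:  v_{5} + v_{7} = 0 — sig = (2;())
  {1,3}:  v_{1} + v_{3} = v_{0} — sig = (2;(1))
  {4,10}:  v_{4} + v_{10} = v_{8} — sig = (2;(1))
  {9,10}:  v_{9} + v_{10} = v_{1} + v_{5} — sig = (2;(1,1))
  {6,7}:  v_{6} + v_{7} = v_{1} + v_{2} + v_{9} — sig = (2;(1,1,1))
  {8,9}:  v_{8} + v_{9} = v_{1} + v_{4} + v_{5} — sig = (2;(1,1,1))
  {3,6}:  v_{3} + v_{6} = v_{0} + v_{2} + v_{5} + v_{9} — sig = (2;(1,1,1,1))
  {7,10}:  v_{7} + v_{10} = v_{0} + v_{1} + v_{2} + v_{4} — sig = (2;(1,1,1,1))
  {3,10}:  v_{3} + v_{10} = 2·v_{0} + v_{2} + v_{4} + v_{5} — sig = (2;(1,1,1,2))
  {7,8}:  v_{7} + v_{8} = v_{0} + v_{1} + v_{2} + 2·v_{4} — sig = (2;(1,1,1,2))
  {3,8}:  v_{3} + v_{8} = 2·v_{0} + v_{2} + 2·v_{4} + v_{5} — sig = (2;(1,1,2,2))
  {6,8}:  v_{6} + v_{8} = 2·v_{1} + v_{2} + v_{4} + 2·v_{5} — sig = (2;(1,1,2,2))
  {6,10}:  v_{6} + v_{10} = 2·v_{1} + v_{2} + 2·v_{5} — sig = (2;(1,2,2))
  {0,4,6}:  v_{0} + v_{4} + v_{6} = v_{1} + v_{5} — sig = (3;(1,1))
  {0,2,4,9}:  v_{0} + v_{2} + v_{4} + v_{9} = 0 — sig = (4;())
  {1,2,5,9}:  v_{1} + v_{2} + v_{5} + v_{9} = v_{6} — sig = (4;(1))
  {0,1,2,4,5}:  v_{0} + v_{1} + v_{2} + v_{4} + v_{5} = v_{10} — sig = (5;(1))
  {0,1,2,5,8}:  v_{0} + v_{1} + v_{2} + v_{5} + v_{8} = 2·v_{10} — sig = (5;(2))

so the primitive-relation signature multiset is
{ (2;()),  (2;(1)) ×2,  (2;(1,1)),  (2;(1,1,1)) ×2,  (2;(1,1,1,1)) ×2,  (2;(1,1,1,2)) ×2,  (2;(1,1,2,2)) ×2,  (2;(1,2,2)),  (3;(1,1)),  (4;()),  (4;(1)),  (5;(1)),  (5;(2)) }


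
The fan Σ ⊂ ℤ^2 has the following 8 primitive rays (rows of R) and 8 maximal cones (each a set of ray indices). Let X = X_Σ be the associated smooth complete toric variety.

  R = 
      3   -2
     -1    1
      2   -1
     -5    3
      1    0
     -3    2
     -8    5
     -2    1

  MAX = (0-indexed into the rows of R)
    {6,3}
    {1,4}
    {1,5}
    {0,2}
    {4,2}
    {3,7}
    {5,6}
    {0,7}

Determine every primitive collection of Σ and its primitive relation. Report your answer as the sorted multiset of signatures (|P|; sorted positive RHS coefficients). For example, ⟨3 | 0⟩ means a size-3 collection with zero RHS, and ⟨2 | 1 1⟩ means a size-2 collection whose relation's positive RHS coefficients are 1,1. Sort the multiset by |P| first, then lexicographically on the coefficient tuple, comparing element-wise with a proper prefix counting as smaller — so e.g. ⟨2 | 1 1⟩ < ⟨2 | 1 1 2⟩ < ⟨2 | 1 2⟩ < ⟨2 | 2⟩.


Σ has 20 primitive collections:

  P = {0,5}:  v_{0} + v_{5} = 0 — sig = ⟨2 | 0⟩
  P = {2,7}:  v_{2} + v_{7} = 0 — sig = ⟨2 | 0⟩
  P = {0,1}:  v_{0} + v_{1} = v_{2} — sig = ⟨2 | 1⟩
  P = {0,3}:  v_{0} + v_{3} = v_{7} — sig = ⟨2 | 1⟩
  P = {0,6}:  v_{0} + v_{6} = v_{3} — sig = ⟨2 | 1⟩
  P = {1,2}:  v_{1} + v_{2} = v_{4} — sig = ⟨2 | 1⟩
  P = {1,7}:  v_{1} + v_{7} = v_{5} — sig = ⟨2 | 1⟩
  P = {2,3}:  v_{2} + v_{3} = v_{5} — sig = ⟨2 | 1⟩
  P = {2,5}:  v_{2} + v_{5} = v_{1} — sig = ⟨2 | 1⟩
  P = {3,5}:  v_{3} + v_{5} = v_{6} — sig = ⟨2 | 1⟩
  P = {4,7}:  v_{4} + v_{7} = v_{1} — sig = ⟨2 | 1⟩
  P = {5,7}:  v_{5} + v_{7} = v_{3} — sig = ⟨2 | 1⟩
  P = {3,4}:  v_{3} + v_{4} = v_{1} + v_{5} — sig = ⟨2 | 1 1⟩
  P = {4,6}:  v_{4} + v_{6} = v_{1} + 2·v_{5} — sig = ⟨2 | 1 2⟩
  P = {0,4}:  v_{0} + v_{4} = 2·v_{2} — sig = ⟨2 | 2⟩
  P = {1,3}:  v_{1} + v_{3} = 2·v_{5} — sig = ⟨2 | 2⟩
  P = {2,6}:  v_{2} + v_{6} = 2·v_{5} — sig = ⟨2 | 2⟩
  P = {4,5}:  v_{4} + v_{5} = 2·v_{1} — sig = ⟨2 | 2⟩
  P = {6,7}:  v_{6} + v_{7} = 2·v_{3} — sig = ⟨2 | 2⟩
  P = {1,6}:  v_{1} + v_{6} = 3·v_{5} — sig = ⟨2 | 3⟩

so the primitive-relation signature multiset is
[⟨2 | 0⟩, ⟨2 | 0⟩, ⟨2 | 1⟩, ⟨2 | 1⟩, ⟨2 | 1⟩, ⟨2 | 1⟩, ⟨2 | 1⟩, ⟨2 | 1⟩, ⟨2 | 1⟩, ⟨2 | 1⟩, ⟨2 | 1⟩, ⟨2 | 1⟩, ⟨2 | 1 1⟩, ⟨2 | 1 2⟩, ⟨2 | 2⟩, ⟨2 | 2⟩, ⟨2 | 2⟩, ⟨2 | 2⟩, ⟨2 | 2⟩, ⟨2 | 3⟩]


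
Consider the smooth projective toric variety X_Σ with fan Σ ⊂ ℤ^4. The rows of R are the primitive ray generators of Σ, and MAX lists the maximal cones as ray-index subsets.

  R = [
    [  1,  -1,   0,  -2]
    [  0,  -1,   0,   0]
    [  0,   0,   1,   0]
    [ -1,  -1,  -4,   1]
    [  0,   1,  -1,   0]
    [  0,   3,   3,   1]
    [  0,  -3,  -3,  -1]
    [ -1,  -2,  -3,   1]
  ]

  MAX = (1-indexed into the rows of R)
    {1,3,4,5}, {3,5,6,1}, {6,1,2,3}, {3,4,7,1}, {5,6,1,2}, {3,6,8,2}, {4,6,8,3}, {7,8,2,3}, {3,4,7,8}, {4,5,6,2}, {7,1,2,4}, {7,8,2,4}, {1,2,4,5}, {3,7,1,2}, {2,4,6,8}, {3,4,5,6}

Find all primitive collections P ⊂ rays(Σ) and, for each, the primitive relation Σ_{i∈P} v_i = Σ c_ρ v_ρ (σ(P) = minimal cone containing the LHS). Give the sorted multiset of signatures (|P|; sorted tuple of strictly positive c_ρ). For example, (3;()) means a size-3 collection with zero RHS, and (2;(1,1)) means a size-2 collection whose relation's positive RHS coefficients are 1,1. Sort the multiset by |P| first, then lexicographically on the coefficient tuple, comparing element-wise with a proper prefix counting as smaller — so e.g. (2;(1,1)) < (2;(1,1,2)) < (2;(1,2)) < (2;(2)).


|primitive collections| = 7. Relations:

  P={6,7}:  v_{6} + v_{7} = 0 ; sig = (2;())
  P={1,8}:  v_{1} + v_{8} = v_{7} ; sig = (2;(1))
  P={5,8}:  v_{5} + v_{8} = v_{4} ; sig = (2;(1))
  P={5,7}:  v_{5} + v_{7} = v_{1} + v_{4} ; sig = (2;(1,1))
  P={2,3,5}:  v_{2} + v_{3} + v_{5} = 0 ; sig = (3;())
  P={1,4,6}:  v_{1} + v_{4} + v_{6} = v_{5} ; sig = (3;(1))
  P={2,3,4}:  v_{2} + v_{3} + v_{4} = v_{8} ; sig = (3;(1))

Signatures (|P|; sorted positive RHS coefficients), sorted:
[(2;()), (2;(1)), (2;(1)), (2;(1,1)), (3;()), (3;(1)), (3;(1))]
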